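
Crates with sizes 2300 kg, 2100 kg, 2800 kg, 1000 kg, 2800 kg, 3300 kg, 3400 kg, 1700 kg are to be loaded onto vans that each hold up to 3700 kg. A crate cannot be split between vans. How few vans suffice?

Total = 3400 + 3300 + 2800 + 2800 + 2300 + 2100 + 1700 + 1000 = 19400 kg.
Lower bound: ⌈19400/3700⌉ = 6 vans.
A packing using 7 vans:
  van 1: 3400 = 3400
  van 2: 3300 = 3300
  van 3: 2800 = 2800
  van 4: 2800 = 2800
  van 5: 2300 + 1000 = 3300
  van 6: 2100 = 2100
  van 7: 1700 = 1700
No arrangement into 6 vans stays within capacity, so 7 is optimal.

7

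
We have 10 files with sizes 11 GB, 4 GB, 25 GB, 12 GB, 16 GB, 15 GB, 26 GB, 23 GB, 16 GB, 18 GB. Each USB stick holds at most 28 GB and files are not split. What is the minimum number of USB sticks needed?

Total = 26 + 25 + 23 + 18 + 16 + 16 + 15 + 12 + 11 + 4 = 166 GB.
Lower bound: ⌈166/28⌉ = 6 USB sticks.
Also, 7 files each exceed 14 GB, and no two of those can share a USB stick, so at least 7 USB sticks are needed.
A packing using 7 USB sticks:
  USB stick 1: 26 = 26
  USB stick 2: 25 = 25
  USB stick 3: 23 + 4 = 27
  USB stick 4: 18 = 18
  USB stick 5: 16 + 12 = 28
  USB stick 6: 16 + 11 = 27
  USB stick 7: 15 = 15
This matches the lower bound, so 7 is optimal.

7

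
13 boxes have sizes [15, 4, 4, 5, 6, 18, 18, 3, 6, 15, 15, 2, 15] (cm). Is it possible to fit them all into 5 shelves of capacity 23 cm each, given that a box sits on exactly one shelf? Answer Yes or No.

Total = 126 cm; ⌈126/23⌉ = 6.
At least 6 shelves are required, but only 5 are allowed.

No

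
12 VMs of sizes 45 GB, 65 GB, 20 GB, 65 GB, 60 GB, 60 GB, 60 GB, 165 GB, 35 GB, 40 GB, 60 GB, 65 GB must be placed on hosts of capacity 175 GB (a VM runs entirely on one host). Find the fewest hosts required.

5

Total = 165 + 65 + 65 + 65 + 60 + 60 + 60 + 60 + 45 + 40 + 35 + 20 = 740 GB.
Lower bound: ⌈740/175⌉ = 5 hosts.
A packing using 5 hosts:
  host 1: 165 = 165
  host 2: 65 + 65 + 45 = 175
  host 3: 65 + 60 + 40 = 165
  host 4: 60 + 60 + 35 + 20 = 175
  host 5: 60 = 60
This matches the lower bound, so 5 is optimal.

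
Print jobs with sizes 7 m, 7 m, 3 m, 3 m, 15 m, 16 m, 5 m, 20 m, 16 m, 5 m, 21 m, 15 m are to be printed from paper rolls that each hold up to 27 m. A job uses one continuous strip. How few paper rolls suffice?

Total = 21 + 20 + 16 + 16 + 15 + 15 + 7 + 7 + 5 + 5 + 3 + 3 = 133 m.
Lower bound: ⌈133/27⌉ = 5 paper rolls.
Also, 6 print jobs each exceed 27/2 m, and no two of those can share a roll, so at least 6 paper rolls are needed.
A packing using 6 paper rolls:
  roll 1: 21 + 5 = 26
  roll 2: 20 + 7 = 27
  roll 3: 16 + 7 + 3 = 26
  roll 4: 16 + 5 + 3 = 24
  roll 5: 15 = 15
  roll 6: 15 = 15
This matches the lower bound, so 6 is optimal.

6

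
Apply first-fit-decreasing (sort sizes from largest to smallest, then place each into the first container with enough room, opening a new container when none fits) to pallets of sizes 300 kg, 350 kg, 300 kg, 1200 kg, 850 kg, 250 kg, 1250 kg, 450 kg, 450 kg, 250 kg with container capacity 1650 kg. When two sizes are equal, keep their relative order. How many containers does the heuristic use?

Sorted descending: 1250, 1200, 850, 450, 450, 350, 300, 300, 250, 250.
  1250 → container 1 (new)  [load 1250/1650]
  1200 → container 2 (new)  [load 1200/1650]
  850 → container 3 (new)  [load 850/1650]
  450 → container 2  [load 1650/1650]
  450 → container 3  [load 1300/1650]
  350 → container 1  [load 1600/1650]
  300 → container 3  [load 1600/1650]
  300 → container 4 (new)  [load 300/1650]
  250 → container 4  [load 550/1650]
  250 → container 4  [load 800/1650]
4 containers opened.

4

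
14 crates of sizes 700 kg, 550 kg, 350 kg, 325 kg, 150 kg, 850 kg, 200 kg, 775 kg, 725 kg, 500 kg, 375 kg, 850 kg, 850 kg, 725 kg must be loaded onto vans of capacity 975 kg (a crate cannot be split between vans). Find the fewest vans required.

10

Total = 850 + 850 + 850 + 775 + 725 + 725 + 700 + 550 + 500 + 375 + 350 + 325 + 200 + 150 = 7925 kg.
Lower bound: ⌈7925/975⌉ = 9 vans.
A packing using 10 vans:
  van 1: 850 = 850
  van 2: 850 = 850
  van 3: 850 = 850
  van 4: 775 + 200 = 975
  van 5: 725 + 150 = 875
  van 6: 725 = 725
  van 7: 700 = 700
  van 8: 550 + 375 = 925
  van 9: 500 + 350 = 850
  van 10: 325 = 325
No arrangement into 9 vans stays within capacity, so 10 is optimal.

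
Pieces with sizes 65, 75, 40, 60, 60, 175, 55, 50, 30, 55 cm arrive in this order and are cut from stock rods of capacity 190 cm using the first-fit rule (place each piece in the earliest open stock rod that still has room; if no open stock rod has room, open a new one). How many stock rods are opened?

  65 → stock rod 1 (new)  [load 65/190]
  75 → stock rod 1  [load 140/190]
  40 → stock rod 1  [load 180/190]
  60 → stock rod 2 (new)  [load 60/190]
  60 → stock rod 2  [load 120/190]
  175 → stock rod 3 (new)  [load 175/190]
  55 → stock rod 2  [load 175/190]
  50 → stock rod 4 (new)  [load 50/190]
  30 → stock rod 4  [load 80/190]
  55 → stock rod 4  [load 135/190]
4 stock rods opened.

4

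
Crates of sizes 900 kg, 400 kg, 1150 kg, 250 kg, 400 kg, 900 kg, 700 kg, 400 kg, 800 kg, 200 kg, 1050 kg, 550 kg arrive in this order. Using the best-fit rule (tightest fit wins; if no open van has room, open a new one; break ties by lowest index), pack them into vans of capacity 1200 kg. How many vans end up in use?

  900 → van 1 (new)  [load 900/1200]
  400 → van 2 (new)  [load 400/1200]
  1150 → van 3 (new)  [load 1150/1200]
  250 → van 1  [load 1150/1200]
  400 → van 2  [load 800/1200]
  900 → van 4 (new)  [load 900/1200]
  700 → van 5 (new)  [load 700/1200]
  400 → van 2  [load 1200/1200]
  800 → van 6 (new)  [load 800/1200]
  200 → van 4  [load 1100/1200]
  1050 → van 7 (new)  [load 1050/1200]
  550 → van 8 (new)  [load 550/1200]
8 vans opened.

8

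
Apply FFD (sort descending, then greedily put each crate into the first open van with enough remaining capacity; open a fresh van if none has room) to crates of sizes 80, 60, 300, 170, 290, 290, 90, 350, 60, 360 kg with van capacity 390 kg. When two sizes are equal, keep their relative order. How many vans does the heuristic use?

Sorted descending: 360, 350, 300, 290, 290, 170, 90, 80, 60, 60.
  360 → van 1 (new)  [load 360/390]
  350 → van 2 (new)  [load 350/390]
  300 → van 3 (new)  [load 300/390]
  290 → van 4 (new)  [load 290/390]
  290 → van 5 (new)  [load 290/390]
  170 → van 6 (new)  [load 170/390]
  90 → van 3  [load 390/390]
  80 → van 4  [load 370/390]
  60 → van 5  [load 350/390]
  60 → van 6  [load 230/390]
6 vans opened.

6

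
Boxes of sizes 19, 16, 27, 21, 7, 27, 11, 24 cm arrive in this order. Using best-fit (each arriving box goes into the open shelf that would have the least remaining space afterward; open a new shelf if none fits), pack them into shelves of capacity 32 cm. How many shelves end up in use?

  19 → shelf 1 (new)  [load 19/32]
  16 → shelf 2 (new)  [load 16/32]
  27 → shelf 3 (new)  [load 27/32]
  21 → shelf 4 (new)  [load 21/32]
  7 → shelf 4  [load 28/32]
  27 → shelf 5 (new)  [load 27/32]
  11 → shelf 1  [load 30/32]
  24 → shelf 6 (new)  [load 24/32]
6 shelves opened.

6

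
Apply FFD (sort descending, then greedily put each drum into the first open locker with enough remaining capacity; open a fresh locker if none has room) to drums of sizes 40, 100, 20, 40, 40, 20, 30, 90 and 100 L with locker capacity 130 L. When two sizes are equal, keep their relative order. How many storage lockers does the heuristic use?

4

Sorted descending: 100, 100, 90, 40, 40, 40, 30, 20, 20.
  100 → locker 1 (new)  [load 100/130]
  100 → locker 2 (new)  [load 100/130]
  90 → locker 3 (new)  [load 90/130]
  40 → locker 3  [load 130/130]
  40 → locker 4 (new)  [load 40/130]
  40 → locker 4  [load 80/130]
  30 → locker 1  [load 130/130]
  20 → locker 2  [load 120/130]
  20 → locker 4  [load 100/130]
4 storage lockers opened.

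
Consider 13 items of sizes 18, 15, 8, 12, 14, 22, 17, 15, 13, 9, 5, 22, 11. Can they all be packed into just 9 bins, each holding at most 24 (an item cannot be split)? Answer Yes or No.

A valid assignment using 9 bins:
  bin 1: 22 = 22
  bin 2: 22 = 22
  bin 3: 18 + 5 = 23
  bin 4: 17 = 17
  bin 5: 15 + 9 = 24
  bin 6: 15 + 8 = 23
  bin 7: 14 = 14
  bin 8: 13 + 11 = 24
  bin 9: 12 = 12
Every load is within 24, so 9 bins suffice.

Yes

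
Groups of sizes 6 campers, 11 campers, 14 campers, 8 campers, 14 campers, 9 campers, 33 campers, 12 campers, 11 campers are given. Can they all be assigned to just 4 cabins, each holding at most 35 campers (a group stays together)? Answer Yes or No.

A valid assignment using 4 cabins:
  cabin 1: 33 = 33
  cabin 2: 14 + 14 + 6 = 34
  cabin 3: 12 + 11 + 11 = 34
  cabin 4: 9 + 8 = 17
Every load is within 35 campers, so 4 cabins suffice.

Yes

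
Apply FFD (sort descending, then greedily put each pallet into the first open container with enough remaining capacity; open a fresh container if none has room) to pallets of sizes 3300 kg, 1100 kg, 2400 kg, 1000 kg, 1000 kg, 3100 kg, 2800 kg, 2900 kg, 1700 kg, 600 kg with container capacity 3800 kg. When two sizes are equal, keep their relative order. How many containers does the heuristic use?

Sorted descending: 3300, 3100, 2900, 2800, 2400, 1700, 1100, 1000, 1000, 600.
  3300 → container 1 (new)  [load 3300/3800]
  3100 → container 2 (new)  [load 3100/3800]
  2900 → container 3 (new)  [load 2900/3800]
  2800 → container 4 (new)  [load 2800/3800]
  2400 → container 5 (new)  [load 2400/3800]
  1700 → container 6 (new)  [load 1700/3800]
  1100 → container 5  [load 3500/3800]
  1000 → container 4  [load 3800/3800]
  1000 → container 6  [load 2700/3800]
  600 → container 2  [load 3700/3800]
6 containers opened.

6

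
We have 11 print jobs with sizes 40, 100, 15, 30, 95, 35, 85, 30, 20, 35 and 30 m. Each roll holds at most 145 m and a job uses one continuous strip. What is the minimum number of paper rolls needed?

4

Total = 100 + 95 + 85 + 40 + 35 + 35 + 30 + 30 + 30 + 20 + 15 = 515 m.
Lower bound: ⌈515/145⌉ = 4 paper rolls.
A packing using 4 paper rolls:
  roll 1: 100 + 40 = 140
  roll 2: 95 + 35 + 15 = 145
  roll 3: 85 + 35 + 20 = 140
  roll 4: 30 + 30 + 30 = 90
This matches the lower bound, so 4 is optimal.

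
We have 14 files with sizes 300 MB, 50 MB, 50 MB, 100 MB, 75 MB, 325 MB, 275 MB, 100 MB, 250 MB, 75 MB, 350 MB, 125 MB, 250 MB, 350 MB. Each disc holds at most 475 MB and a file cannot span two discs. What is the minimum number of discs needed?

Total = 350 + 350 + 325 + 300 + 275 + 250 + 250 + 125 + 100 + 100 + 75 + 75 + 50 + 50 = 2675 MB.
Lower bound: ⌈2675/475⌉ = 6 discs.
Also, 7 files each exceed 475/2 MB, and no two of those can share a disc, so at least 7 discs are needed.
A packing using 7 discs:
  disc 1: 350 + 125 = 475
  disc 2: 350 + 100 = 450
  disc 3: 325 + 100 + 50 = 475
  disc 4: 300 + 75 + 75 = 450
  disc 5: 275 + 50 = 325
  disc 6: 250 = 250
  disc 7: 250 = 250
This matches the lower bound, so 7 is optimal.

7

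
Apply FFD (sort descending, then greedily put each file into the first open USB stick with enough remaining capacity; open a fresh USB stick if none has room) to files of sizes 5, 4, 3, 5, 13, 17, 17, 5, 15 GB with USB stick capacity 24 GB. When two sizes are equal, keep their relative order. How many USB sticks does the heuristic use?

4

Sorted descending: 17, 17, 15, 13, 5, 5, 5, 4, 3.
  17 → USB stick 1 (new)  [load 17/24]
  17 → USB stick 2 (new)  [load 17/24]
  15 → USB stick 3 (new)  [load 15/24]
  13 → USB stick 4 (new)  [load 13/24]
  5 → USB stick 1  [load 22/24]
  5 → USB stick 2  [load 22/24]
  5 → USB stick 3  [load 20/24]
  4 → USB stick 3  [load 24/24]
  3 → USB stick 4  [load 16/24]
4 USB sticks opened.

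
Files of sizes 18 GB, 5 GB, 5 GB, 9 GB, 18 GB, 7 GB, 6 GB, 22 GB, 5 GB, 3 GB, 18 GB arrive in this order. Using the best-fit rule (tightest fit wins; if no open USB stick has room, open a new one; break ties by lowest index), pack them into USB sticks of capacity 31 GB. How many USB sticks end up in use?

4

  18 → USB stick 1 (new)  [load 18/31]
  5 → USB stick 1  [load 23/31]
  5 → USB stick 1  [load 28/31]
  9 → USB stick 2 (new)  [load 9/31]
  18 → USB stick 2  [load 27/31]
  7 → USB stick 3 (new)  [load 7/31]
  6 → USB stick 3  [load 13/31]
  22 → USB stick 4 (new)  [load 22/31]
  5 → USB stick 4  [load 27/31]
  3 → USB stick 1  [load 31/31]
  18 → USB stick 3  [load 31/31]
4 USB sticks opened.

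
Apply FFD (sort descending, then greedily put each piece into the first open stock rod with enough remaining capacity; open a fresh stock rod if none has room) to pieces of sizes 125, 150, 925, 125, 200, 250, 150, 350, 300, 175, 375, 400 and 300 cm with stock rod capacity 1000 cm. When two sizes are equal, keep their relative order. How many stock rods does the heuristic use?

Sorted descending: 925, 400, 375, 350, 300, 300, 250, 200, 175, 150, 150, 125, 125.
  925 → stock rod 1 (new)  [load 925/1000]
  400 → stock rod 2 (new)  [load 400/1000]
  375 → stock rod 2  [load 775/1000]
  350 → stock rod 3 (new)  [load 350/1000]
  300 → stock rod 3  [load 650/1000]
  300 → stock rod 3  [load 950/1000]
  250 → stock rod 4 (new)  [load 250/1000]
  200 → stock rod 2  [load 975/1000]
  175 → stock rod 4  [load 425/1000]
  150 → stock rod 4  [load 575/1000]
  150 → stock rod 4  [load 725/1000]
  125 → stock rod 4  [load 850/1000]
  125 → stock rod 4  [load 975/1000]
4 stock rods opened.

4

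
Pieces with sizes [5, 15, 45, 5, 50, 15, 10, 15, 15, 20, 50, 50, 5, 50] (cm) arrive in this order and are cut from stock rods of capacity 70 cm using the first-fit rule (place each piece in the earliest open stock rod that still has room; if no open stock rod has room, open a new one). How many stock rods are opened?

6

  5 → stock rod 1 (new)  [load 5/70]
  15 → stock rod 1  [load 20/70]
  45 → stock rod 1  [load 65/70]
  5 → stock rod 1  [load 70/70]
  50 → stock rod 2 (new)  [load 50/70]
  15 → stock rod 2  [load 65/70]
  10 → stock rod 3 (new)  [load 10/70]
  15 → stock rod 3  [load 25/70]
  15 → stock rod 3  [load 40/70]
  20 → stock rod 3  [load 60/70]
  50 → stock rod 4 (new)  [load 50/70]
  50 → stock rod 5 (new)  [load 50/70]
  5 → stock rod 2  [load 70/70]
  50 → stock rod 6 (new)  [load 50/70]
6 stock rods opened.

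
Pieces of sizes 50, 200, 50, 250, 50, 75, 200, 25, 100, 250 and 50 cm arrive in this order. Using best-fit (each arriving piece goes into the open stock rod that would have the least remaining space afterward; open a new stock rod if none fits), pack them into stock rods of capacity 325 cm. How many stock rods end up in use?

5

  50 → stock rod 1 (new)  [load 50/325]
  200 → stock rod 1  [load 250/325]
  50 → stock rod 1  [load 300/325]
  250 → stock rod 2 (new)  [load 250/325]
  50 → stock rod 2  [load 300/325]
  75 → stock rod 3 (new)  [load 75/325]
  200 → stock rod 3  [load 275/325]
  25 → stock rod 1  [load 325/325]
  100 → stock rod 4 (new)  [load 100/325]
  250 → stock rod 5 (new)  [load 250/325]
  50 → stock rod 3  [load 325/325]
5 stock rods opened.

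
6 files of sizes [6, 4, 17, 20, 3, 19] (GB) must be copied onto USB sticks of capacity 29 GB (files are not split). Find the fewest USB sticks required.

3

Total = 20 + 19 + 17 + 6 + 4 + 3 = 69 GB.
Lower bound: ⌈69/29⌉ = 3 USB sticks.
A packing using 3 USB sticks:
  USB stick 1: 20 + 6 + 3 = 29
  USB stick 2: 19 + 4 = 23
  USB stick 3: 17 = 17
This matches the lower bound, so 3 is optimal.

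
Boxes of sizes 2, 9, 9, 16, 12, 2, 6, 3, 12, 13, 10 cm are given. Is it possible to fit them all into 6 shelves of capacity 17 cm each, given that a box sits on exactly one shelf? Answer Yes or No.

Total = 94 cm; ⌈94/17⌉ = 6.
7 boxes each exceed half the capacity and cannot share a shelf, forcing at least 7 shelves.
At least 7 shelves are required, but only 6 are allowed.

No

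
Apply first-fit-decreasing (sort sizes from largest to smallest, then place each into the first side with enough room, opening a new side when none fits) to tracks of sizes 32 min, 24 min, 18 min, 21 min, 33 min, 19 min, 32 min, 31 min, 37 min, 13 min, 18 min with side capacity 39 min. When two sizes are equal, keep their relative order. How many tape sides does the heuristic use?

8

Sorted descending: 37, 33, 32, 32, 31, 24, 21, 19, 18, 18, 13.
  37 → side 1 (new)  [load 37/39]
  33 → side 2 (new)  [load 33/39]
  32 → side 3 (new)  [load 32/39]
  32 → side 4 (new)  [load 32/39]
  31 → side 5 (new)  [load 31/39]
  24 → side 6 (new)  [load 24/39]
  21 → side 7 (new)  [load 21/39]
  19 → side 8 (new)  [load 19/39]
  18 → side 7  [load 39/39]
  18 → side 8  [load 37/39]
  13 → side 6  [load 37/39]
8 tape sides opened.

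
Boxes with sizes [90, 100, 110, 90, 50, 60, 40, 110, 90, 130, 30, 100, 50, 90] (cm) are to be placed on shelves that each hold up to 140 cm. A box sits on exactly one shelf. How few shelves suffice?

10

Total = 130 + 110 + 110 + 100 + 100 + 90 + 90 + 90 + 90 + 60 + 50 + 50 + 40 + 30 = 1140 cm.
Lower bound: ⌈1140/140⌉ = 9 shelves.
A packing using 10 shelves:
  shelf 1: 130 = 130
  shelf 2: 110 + 30 = 140
  shelf 3: 110 = 110
  shelf 4: 100 + 40 = 140
  shelf 5: 100 = 100
  shelf 6: 90 + 50 = 140
  shelf 7: 90 + 50 = 140
  shelf 8: 90 = 90
  shelf 9: 90 = 90
  shelf 10: 60 = 60
No arrangement into 9 shelves stays within capacity, so 10 is optimal.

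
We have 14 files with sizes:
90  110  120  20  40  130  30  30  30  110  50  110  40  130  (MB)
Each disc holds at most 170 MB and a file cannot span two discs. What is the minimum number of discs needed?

7

Total = 130 + 130 + 120 + 110 + 110 + 110 + 90 + 50 + 40 + 40 + 30 + 30 + 30 + 20 = 1040 MB.
Lower bound: ⌈1040/170⌉ = 7 discs.
A packing using 7 discs:
  disc 1: 130 + 40 = 170
  disc 2: 130 + 40 = 170
  disc 3: 120 + 50 = 170
  disc 4: 110 + 30 + 30 = 170
  disc 5: 110 + 30 + 20 = 160
  disc 6: 110 = 110
  disc 7: 90 = 90
This matches the lower bound, so 7 is optimal.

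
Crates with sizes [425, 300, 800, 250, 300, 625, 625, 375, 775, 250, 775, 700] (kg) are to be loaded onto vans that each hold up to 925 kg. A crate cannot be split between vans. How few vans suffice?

8

Total = 800 + 775 + 775 + 700 + 625 + 625 + 425 + 375 + 300 + 300 + 250 + 250 = 6200 kg.
Lower bound: ⌈6200/925⌉ = 7 vans.
A packing using 8 vans:
  van 1: 800 = 800
  van 2: 775 = 775
  van 3: 775 = 775
  van 4: 700 = 700
  van 5: 625 + 300 = 925
  van 6: 625 + 300 = 925
  van 7: 425 + 375 = 800
  van 8: 250 + 250 = 500
No arrangement into 7 vans stays within capacity, so 8 is optimal.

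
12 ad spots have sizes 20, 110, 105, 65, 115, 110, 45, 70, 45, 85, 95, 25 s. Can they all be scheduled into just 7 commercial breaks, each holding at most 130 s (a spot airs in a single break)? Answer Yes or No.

Total = 890 s; ⌈890/130⌉ = 7.
The bound of 7 does not rule out 7, but exhaustive search shows no assignment into 7 commercial breaks of capacity 130 s exists — the minimum is 8.

No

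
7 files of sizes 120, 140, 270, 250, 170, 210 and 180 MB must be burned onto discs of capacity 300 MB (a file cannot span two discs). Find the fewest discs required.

6

Total = 270 + 250 + 210 + 180 + 170 + 140 + 120 = 1340 MB.
Lower bound: ⌈1340/300⌉ = 5 discs.
A packing using 6 discs:
  disc 1: 270 = 270
  disc 2: 250 = 250
  disc 3: 210 = 210
  disc 4: 180 + 120 = 300
  disc 5: 170 = 170
  disc 6: 140 = 140
No arrangement into 5 discs stays within capacity, so 6 is optimal.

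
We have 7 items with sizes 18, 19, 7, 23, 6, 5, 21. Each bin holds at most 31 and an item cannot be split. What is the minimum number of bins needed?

4

Total = 23 + 21 + 19 + 18 + 7 + 6 + 5 = 99.
Lower bound: ⌈99/31⌉ = 4 bins.
A packing using 4 bins:
  bin 1: 23 + 7 = 30
  bin 2: 21 + 6 = 27
  bin 3: 19 + 5 = 24
  bin 4: 18 = 18
This matches the lower bound, so 4 is optimal.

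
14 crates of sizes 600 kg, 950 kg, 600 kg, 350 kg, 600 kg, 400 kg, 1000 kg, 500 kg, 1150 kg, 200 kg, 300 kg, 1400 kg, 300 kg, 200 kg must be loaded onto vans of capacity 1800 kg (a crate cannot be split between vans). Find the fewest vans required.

Total = 1400 + 1150 + 1000 + 950 + 600 + 600 + 600 + 500 + 400 + 350 + 300 + 300 + 200 + 200 = 8550 kg.
Lower bound: ⌈8550/1800⌉ = 5 vans.
A packing using 5 vans:
  van 1: 1400 + 400 = 1800
  van 2: 1150 + 600 = 1750
  van 3: 1000 + 600 + 200 = 1800
  van 4: 950 + 600 + 200 = 1750
  van 5: 500 + 350 + 300 + 300 = 1450
This matches the lower bound, so 5 is optimal.

5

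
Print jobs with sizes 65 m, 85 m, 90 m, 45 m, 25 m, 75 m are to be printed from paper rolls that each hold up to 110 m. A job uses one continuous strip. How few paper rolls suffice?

4

Total = 90 + 85 + 75 + 65 + 45 + 25 = 385 m.
Lower bound: ⌈385/110⌉ = 4 paper rolls.
A packing using 4 paper rolls:
  roll 1: 90 = 90
  roll 2: 85 + 25 = 110
  roll 3: 75 = 75
  roll 4: 65 + 45 = 110
This matches the lower bound, so 4 is optimal.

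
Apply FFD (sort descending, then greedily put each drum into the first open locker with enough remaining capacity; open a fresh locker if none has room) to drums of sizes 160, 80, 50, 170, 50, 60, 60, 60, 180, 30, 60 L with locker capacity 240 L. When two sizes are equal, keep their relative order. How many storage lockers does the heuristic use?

Sorted descending: 180, 170, 160, 80, 60, 60, 60, 60, 50, 50, 30.
  180 → locker 1 (new)  [load 180/240]
  170 → locker 2 (new)  [load 170/240]
  160 → locker 3 (new)  [load 160/240]
  80 → locker 3  [load 240/240]
  60 → locker 1  [load 240/240]
  60 → locker 2  [load 230/240]
  60 → locker 4 (new)  [load 60/240]
  60 → locker 4  [load 120/240]
  50 → locker 4  [load 170/240]
  50 → locker 4  [load 220/240]
  30 → locker 5 (new)  [load 30/240]
5 storage lockers opened.

5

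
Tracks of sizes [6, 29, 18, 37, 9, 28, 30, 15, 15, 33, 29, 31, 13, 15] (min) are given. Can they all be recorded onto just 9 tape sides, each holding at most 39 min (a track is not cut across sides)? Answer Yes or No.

No

Total = 308 min; ⌈308/39⌉ = 8.
The bound of 8 does not rule out 9, but exhaustive search shows no assignment into 9 tape sides of capacity 39 min exists — the minimum is 10.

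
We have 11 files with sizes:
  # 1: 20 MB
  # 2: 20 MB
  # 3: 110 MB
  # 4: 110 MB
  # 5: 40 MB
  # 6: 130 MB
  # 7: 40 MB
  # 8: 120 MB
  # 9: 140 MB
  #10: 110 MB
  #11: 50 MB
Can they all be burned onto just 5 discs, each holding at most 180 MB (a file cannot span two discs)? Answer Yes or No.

No

Total = 890 MB; ⌈890/180⌉ = 5.
6 files each exceed half the capacity and cannot share a disc, forcing at least 6 discs.
At least 6 discs are required, but only 5 are allowed.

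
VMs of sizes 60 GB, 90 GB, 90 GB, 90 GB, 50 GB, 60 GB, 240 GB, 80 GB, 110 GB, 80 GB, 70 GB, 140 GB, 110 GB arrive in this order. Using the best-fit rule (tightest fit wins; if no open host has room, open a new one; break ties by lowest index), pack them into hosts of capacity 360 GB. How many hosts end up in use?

  60 → host 1 (new)  [load 60/360]
  90 → host 1  [load 150/360]
  90 → host 1  [load 240/360]
  90 → host 1  [load 330/360]
  50 → host 2 (new)  [load 50/360]
  60 → host 2  [load 110/360]
  240 → host 2  [load 350/360]
  80 → host 3 (new)  [load 80/360]
  110 → host 3  [load 190/360]
  80 → host 3  [load 270/360]
  70 → host 3  [load 340/360]
  140 → host 4 (new)  [load 140/360]
  110 → host 4  [load 250/360]
4 hosts opened.

4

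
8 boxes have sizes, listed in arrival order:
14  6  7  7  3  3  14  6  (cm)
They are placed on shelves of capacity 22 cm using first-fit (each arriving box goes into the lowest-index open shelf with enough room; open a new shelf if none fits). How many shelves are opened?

3

  14 → shelf 1 (new)  [load 14/22]
  6 → shelf 1  [load 20/22]
  7 → shelf 2 (new)  [load 7/22]
  7 → shelf 2  [load 14/22]
  3 → shelf 2  [load 17/22]
  3 → shelf 2  [load 20/22]
  14 → shelf 3 (new)  [load 14/22]
  6 → shelf 3  [load 20/22]
3 shelves opened.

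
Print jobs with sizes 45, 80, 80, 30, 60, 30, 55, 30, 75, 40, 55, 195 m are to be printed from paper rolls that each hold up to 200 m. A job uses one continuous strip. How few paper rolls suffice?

Total = 195 + 80 + 80 + 75 + 60 + 55 + 55 + 45 + 40 + 30 + 30 + 30 = 775 m.
Lower bound: ⌈775/200⌉ = 4 paper rolls.
A packing using 4 paper rolls:
  roll 1: 195 = 195
  roll 2: 80 + 80 + 40 = 200
  roll 3: 75 + 60 + 55 = 190
  roll 4: 55 + 45 + 30 + 30 + 30 = 190
This matches the lower bound, so 4 is optimal.

4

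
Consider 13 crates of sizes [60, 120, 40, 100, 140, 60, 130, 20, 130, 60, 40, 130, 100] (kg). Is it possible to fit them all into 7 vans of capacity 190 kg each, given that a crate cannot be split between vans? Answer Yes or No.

A valid assignment using 7 vans:
  van 1: 140 + 40 = 180
  van 2: 130 + 60 = 190
  van 3: 130 + 60 = 190
  van 4: 130 + 60 = 190
  van 5: 120 + 40 + 20 = 180
  van 6: 100 = 100
  van 7: 100 = 100
Every load is within 190 kg, so 7 vans suffice.

Yes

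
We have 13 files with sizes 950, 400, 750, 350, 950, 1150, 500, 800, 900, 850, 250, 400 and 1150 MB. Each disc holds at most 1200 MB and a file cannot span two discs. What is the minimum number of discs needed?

Total = 1150 + 1150 + 950 + 950 + 900 + 850 + 800 + 750 + 500 + 400 + 400 + 350 + 250 = 9400 MB.
Lower bound: ⌈9400/1200⌉ = 8 discs.
A packing using 9 discs:
  disc 1: 1150 = 1150
  disc 2: 1150 = 1150
  disc 3: 950 + 250 = 1200
  disc 4: 950 = 950
  disc 5: 900 = 900
  disc 6: 850 + 350 = 1200
  disc 7: 800 + 400 = 1200
  disc 8: 750 + 400 = 1150
  disc 9: 500 = 500
No arrangement into 8 discs stays within capacity, so 9 is optimal.

9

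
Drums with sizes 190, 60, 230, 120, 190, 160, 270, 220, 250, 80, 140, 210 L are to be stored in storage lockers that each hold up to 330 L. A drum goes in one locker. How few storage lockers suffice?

Total = 270 + 250 + 230 + 220 + 210 + 190 + 190 + 160 + 140 + 120 + 80 + 60 = 2120 L.
Lower bound: ⌈2120/330⌉ = 7 storage lockers.
A packing using 8 storage lockers:
  locker 1: 270 + 60 = 330
  locker 2: 250 + 80 = 330
  locker 3: 230 = 230
  locker 4: 220 = 220
  locker 5: 210 + 120 = 330
  locker 6: 190 + 140 = 330
  locker 7: 190 = 190
  locker 8: 160 = 160
No arrangement into 7 storage lockers stays within capacity, so 8 is optimal.

8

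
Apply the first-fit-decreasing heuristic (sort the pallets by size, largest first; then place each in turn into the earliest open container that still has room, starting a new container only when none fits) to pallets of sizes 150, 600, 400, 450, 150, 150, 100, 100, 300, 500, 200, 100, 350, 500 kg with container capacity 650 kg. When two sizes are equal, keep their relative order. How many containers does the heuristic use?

7

Sorted descending: 600, 500, 500, 450, 400, 350, 300, 200, 150, 150, 150, 100, 100, 100.
  600 → container 1 (new)  [load 600/650]
  500 → container 2 (new)  [load 500/650]
  500 → container 3 (new)  [load 500/650]
  450 → container 4 (new)  [load 450/650]
  400 → container 5 (new)  [load 400/650]
  350 → container 6 (new)  [load 350/650]
  300 → container 6  [load 650/650]
  200 → container 4  [load 650/650]
  150 → container 2  [load 650/650]
  150 → container 3  [load 650/650]
  150 → container 5  [load 550/650]
  100 → container 5  [load 650/650]
  100 → container 7 (new)  [load 100/650]
  100 → container 7  [load 200/650]
7 containers opened.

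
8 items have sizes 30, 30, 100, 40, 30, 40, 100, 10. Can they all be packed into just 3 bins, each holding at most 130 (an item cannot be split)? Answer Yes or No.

A valid assignment using 3 bins:
  bin 1: 100 + 30 = 130
  bin 2: 100 + 30 = 130
  bin 3: 40 + 40 + 30 + 10 = 120
Every load is within 130, so 3 bins suffice.

Yes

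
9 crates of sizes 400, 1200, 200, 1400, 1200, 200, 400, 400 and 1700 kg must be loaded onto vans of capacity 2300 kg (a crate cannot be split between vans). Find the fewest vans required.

Total = 1700 + 1400 + 1200 + 1200 + 400 + 400 + 400 + 200 + 200 = 7100 kg.
Lower bound: ⌈7100/2300⌉ = 4 vans.
A packing using 4 vans:
  van 1: 1700 + 400 + 200 = 2300
  van 2: 1400 + 400 + 400 = 2200
  van 3: 1200 + 200 = 1400
  van 4: 1200 = 1200
This matches the lower bound, so 4 is optimal.

4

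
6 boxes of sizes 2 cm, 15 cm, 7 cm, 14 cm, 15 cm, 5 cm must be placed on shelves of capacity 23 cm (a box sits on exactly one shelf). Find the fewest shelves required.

Total = 15 + 15 + 14 + 7 + 5 + 2 = 58 cm.
Lower bound: ⌈58/23⌉ = 3 shelves.
A packing using 3 shelves:
  shelf 1: 15 + 7 = 22
  shelf 2: 15 + 5 + 2 = 22
  shelf 3: 14 = 14
This matches the lower bound, so 3 is optimal.

3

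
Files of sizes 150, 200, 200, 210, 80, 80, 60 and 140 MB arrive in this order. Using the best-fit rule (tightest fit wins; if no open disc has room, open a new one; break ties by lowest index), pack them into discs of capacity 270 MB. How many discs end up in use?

  150 → disc 1 (new)  [load 150/270]
  200 → disc 2 (new)  [load 200/270]
  200 → disc 3 (new)  [load 200/270]
  210 → disc 4 (new)  [load 210/270]
  80 → disc 1  [load 230/270]
  80 → disc 5 (new)  [load 80/270]
  60 → disc 4  [load 270/270]
  140 → disc 5  [load 220/270]
5 discs opened.

5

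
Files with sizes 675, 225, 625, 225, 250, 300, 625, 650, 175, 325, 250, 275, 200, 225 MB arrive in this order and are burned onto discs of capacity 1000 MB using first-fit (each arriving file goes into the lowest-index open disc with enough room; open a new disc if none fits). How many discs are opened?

6

  675 → disc 1 (new)  [load 675/1000]
  225 → disc 1  [load 900/1000]
  625 → disc 2 (new)  [load 625/1000]
  225 → disc 2  [load 850/1000]
  250 → disc 3 (new)  [load 250/1000]
  300 → disc 3  [load 550/1000]
  625 → disc 4 (new)  [load 625/1000]
  650 → disc 5 (new)  [load 650/1000]
  175 → disc 3  [load 725/1000]
  325 → disc 4  [load 950/1000]
  250 → disc 3  [load 975/1000]
  275 → disc 5  [load 925/1000]
  200 → disc 6 (new)  [load 200/1000]
  225 → disc 6  [load 425/1000]
6 discs opened.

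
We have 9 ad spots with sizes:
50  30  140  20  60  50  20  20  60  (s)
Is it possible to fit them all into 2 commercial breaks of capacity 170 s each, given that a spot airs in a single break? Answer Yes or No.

No

Total = 450 s; ⌈450/170⌉ = 3.
At least 3 commercial breaks are required, but only 2 are allowed.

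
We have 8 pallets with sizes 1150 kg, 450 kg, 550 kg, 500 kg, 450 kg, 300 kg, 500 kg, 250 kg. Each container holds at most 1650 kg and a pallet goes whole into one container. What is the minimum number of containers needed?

3

Total = 1150 + 550 + 500 + 500 + 450 + 450 + 300 + 250 = 4150 kg.
Lower bound: ⌈4150/1650⌉ = 3 containers.
A packing using 3 containers:
  container 1: 1150 + 500 = 1650
  container 2: 550 + 500 + 450 = 1500
  container 3: 450 + 300 + 250 = 1000
This matches the lower bound, so 3 is optimal.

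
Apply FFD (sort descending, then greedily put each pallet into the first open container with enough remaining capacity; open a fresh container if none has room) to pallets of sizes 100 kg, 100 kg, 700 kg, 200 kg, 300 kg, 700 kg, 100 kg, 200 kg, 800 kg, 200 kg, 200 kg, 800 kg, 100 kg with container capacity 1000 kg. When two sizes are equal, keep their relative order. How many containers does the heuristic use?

Sorted descending: 800, 800, 700, 700, 300, 200, 200, 200, 200, 100, 100, 100, 100.
  800 → container 1 (new)  [load 800/1000]
  800 → container 2 (new)  [load 800/1000]
  700 → container 3 (new)  [load 700/1000]
  700 → container 4 (new)  [load 700/1000]
  300 → container 3  [load 1000/1000]
  200 → container 1  [load 1000/1000]
  200 → container 2  [load 1000/1000]
  200 → container 4  [load 900/1000]
  200 → container 5 (new)  [load 200/1000]
  100 → container 4  [load 1000/1000]
  100 → container 5  [load 300/1000]
  100 → container 5  [load 400/1000]
  100 → container 5  [load 500/1000]
5 containers opened.

5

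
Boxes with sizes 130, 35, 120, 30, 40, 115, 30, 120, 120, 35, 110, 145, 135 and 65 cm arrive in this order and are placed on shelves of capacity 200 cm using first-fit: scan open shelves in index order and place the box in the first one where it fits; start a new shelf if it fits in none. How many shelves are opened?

  130 → shelf 1 (new)  [load 130/200]
  35 → shelf 1  [load 165/200]
  120 → shelf 2 (new)  [load 120/200]
  30 → shelf 1  [load 195/200]
  40 → shelf 2  [load 160/200]
  115 → shelf 3 (new)  [load 115/200]
  30 → shelf 2  [load 190/200]
  120 → shelf 4 (new)  [load 120/200]
  120 → shelf 5 (new)  [load 120/200]
  35 → shelf 3  [load 150/200]
  110 → shelf 6 (new)  [load 110/200]
  145 → shelf 7 (new)  [load 145/200]
  135 → shelf 8 (new)  [load 135/200]
  65 → shelf 4  [load 185/200]
8 shelves opened.

8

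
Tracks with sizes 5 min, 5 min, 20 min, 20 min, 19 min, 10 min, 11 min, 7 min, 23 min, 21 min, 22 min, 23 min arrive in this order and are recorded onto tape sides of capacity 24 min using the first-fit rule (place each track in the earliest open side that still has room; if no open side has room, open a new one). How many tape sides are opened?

9

  5 → side 1 (new)  [load 5/24]
  5 → side 1  [load 10/24]
  20 → side 2 (new)  [load 20/24]
  20 → side 3 (new)  [load 20/24]
  19 → side 4 (new)  [load 19/24]
  10 → side 1  [load 20/24]
  11 → side 5 (new)  [load 11/24]
  7 → side 5  [load 18/24]
  23 → side 6 (new)  [load 23/24]
  21 → side 7 (new)  [load 21/24]
  22 → side 8 (new)  [load 22/24]
  23 → side 9 (new)  [load 23/24]
9 tape sides opened.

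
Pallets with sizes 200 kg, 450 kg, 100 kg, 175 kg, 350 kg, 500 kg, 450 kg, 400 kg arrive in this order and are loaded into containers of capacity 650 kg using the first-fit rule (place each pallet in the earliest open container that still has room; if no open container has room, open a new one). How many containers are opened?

5

  200 → container 1 (new)  [load 200/650]
  450 → container 1  [load 650/650]
  100 → container 2 (new)  [load 100/650]
  175 → container 2  [load 275/650]
  350 → container 2  [load 625/650]
  500 → container 3 (new)  [load 500/650]
  450 → container 4 (new)  [load 450/650]
  400 → container 5 (new)  [load 400/650]
5 containers opened.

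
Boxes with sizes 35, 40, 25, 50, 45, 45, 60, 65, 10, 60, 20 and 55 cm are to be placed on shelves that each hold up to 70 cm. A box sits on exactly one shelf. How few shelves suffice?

Total = 65 + 60 + 60 + 55 + 50 + 45 + 45 + 40 + 35 + 25 + 20 + 10 = 510 cm.
Lower bound: ⌈510/70⌉ = 8 shelves.
A packing using 9 shelves:
  shelf 1: 65 = 65
  shelf 2: 60 + 10 = 70
  shelf 3: 60 = 60
  shelf 4: 55 = 55
  shelf 5: 50 + 20 = 70
  shelf 6: 45 + 25 = 70
  shelf 7: 45 = 45
  shelf 8: 40 = 40
  shelf 9: 35 = 35
No arrangement into 8 shelves stays within capacity, so 9 is optimal.

9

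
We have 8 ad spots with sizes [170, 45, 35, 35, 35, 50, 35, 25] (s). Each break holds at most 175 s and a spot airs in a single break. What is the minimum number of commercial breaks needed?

3

Total = 170 + 50 + 45 + 35 + 35 + 35 + 35 + 25 = 430 s.
Lower bound: ⌈430/175⌉ = 3 commercial breaks.
A packing using 3 commercial breaks:
  break 1: 170 = 170
  break 2: 50 + 45 + 35 + 35 = 165
  break 3: 35 + 35 + 25 = 95
This matches the lower bound, so 3 is optimal.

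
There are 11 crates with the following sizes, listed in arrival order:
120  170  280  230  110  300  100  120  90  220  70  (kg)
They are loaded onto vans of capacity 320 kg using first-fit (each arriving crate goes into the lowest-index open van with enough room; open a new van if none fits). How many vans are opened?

  120 → van 1 (new)  [load 120/320]
  170 → van 1  [load 290/320]
  280 → van 2 (new)  [load 280/320]
  230 → van 3 (new)  [load 230/320]
  110 → van 4 (new)  [load 110/320]
  300 → van 5 (new)  [load 300/320]
  100 → van 4  [load 210/320]
  120 → van 6 (new)  [load 120/320]
  90 → van 3  [load 320/320]
  220 → van 7 (new)  [load 220/320]
  70 → van 4  [load 280/320]
7 vans opened.

7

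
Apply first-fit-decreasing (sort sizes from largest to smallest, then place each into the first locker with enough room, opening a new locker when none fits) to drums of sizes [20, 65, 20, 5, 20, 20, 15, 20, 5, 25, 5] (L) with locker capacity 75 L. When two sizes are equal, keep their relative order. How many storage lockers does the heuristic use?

3

Sorted descending: 65, 25, 20, 20, 20, 20, 20, 15, 5, 5, 5.
  65 → locker 1 (new)  [load 65/75]
  25 → locker 2 (new)  [load 25/75]
  20 → locker 2  [load 45/75]
  20 → locker 2  [load 65/75]
  20 → locker 3 (new)  [load 20/75]
  20 → locker 3  [load 40/75]
  20 → locker 3  [load 60/75]
  15 → locker 3  [load 75/75]
  5 → locker 1  [load 70/75]
  5 → locker 1  [load 75/75]
  5 → locker 2  [load 70/75]
3 storage lockers opened.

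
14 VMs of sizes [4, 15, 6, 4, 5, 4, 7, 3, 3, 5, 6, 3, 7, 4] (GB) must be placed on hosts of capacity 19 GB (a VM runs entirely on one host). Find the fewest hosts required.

Total = 15 + 7 + 7 + 6 + 6 + 5 + 5 + 4 + 4 + 4 + 4 + 3 + 3 + 3 = 76 GB.
Lower bound: ⌈76/19⌉ = 4 hosts.
A packing using 4 hosts:
  host 1: 15 + 4 = 19
  host 2: 7 + 7 + 5 = 19
  host 3: 6 + 6 + 4 + 3 = 19
  host 4: 5 + 4 + 4 + 3 + 3 = 19
This matches the lower bound, so 4 is optimal.

4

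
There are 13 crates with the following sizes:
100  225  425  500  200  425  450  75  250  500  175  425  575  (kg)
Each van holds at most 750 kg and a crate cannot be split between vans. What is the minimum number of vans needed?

Total = 575 + 500 + 500 + 450 + 425 + 425 + 425 + 250 + 225 + 200 + 175 + 100 + 75 = 4325 kg.
Lower bound: ⌈4325/750⌉ = 6 vans.
Also, 7 crates each exceed 375 kg, and no two of those can share a van, so at least 7 vans are needed.
A packing using 7 vans:
  van 1: 575 + 175 = 750
  van 2: 500 + 250 = 750
  van 3: 500 + 225 = 725
  van 4: 450 + 200 + 100 = 750
  van 5: 425 + 75 = 500
  van 6: 425 = 425
  van 7: 425 = 425
This matches the lower bound, so 7 is optimal.

7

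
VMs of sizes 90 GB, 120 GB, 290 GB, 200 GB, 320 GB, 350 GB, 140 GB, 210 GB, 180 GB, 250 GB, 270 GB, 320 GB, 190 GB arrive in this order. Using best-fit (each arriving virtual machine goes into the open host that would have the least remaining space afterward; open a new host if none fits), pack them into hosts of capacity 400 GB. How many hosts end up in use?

  90 → host 1 (new)  [load 90/400]
  120 → host 1  [load 210/400]
  290 → host 2 (new)  [load 290/400]
  200 → host 3 (new)  [load 200/400]
  320 → host 4 (new)  [load 320/400]
  350 → host 5 (new)  [load 350/400]
  140 → host 1  [load 350/400]
  210 → host 6 (new)  [load 210/400]
  180 → host 6  [load 390/400]
  250 → host 7 (new)  [load 250/400]
  270 → host 8 (new)  [load 270/400]
  320 → host 9 (new)  [load 320/400]
  190 → host 3  [load 390/400]
9 hosts opened.

9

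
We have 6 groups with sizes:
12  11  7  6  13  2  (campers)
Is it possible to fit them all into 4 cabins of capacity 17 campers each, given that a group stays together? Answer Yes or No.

Yes

A valid assignment using 4 cabins:
  cabin 1: 13 + 2 = 15
  cabin 2: 12 = 12
  cabin 3: 11 + 6 = 17
  cabin 4: 7 = 7
Every load is within 17 campers, so 4 cabins suffice.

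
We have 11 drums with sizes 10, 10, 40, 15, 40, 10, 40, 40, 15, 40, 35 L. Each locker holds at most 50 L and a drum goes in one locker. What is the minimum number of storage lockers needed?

7

Total = 40 + 40 + 40 + 40 + 40 + 35 + 15 + 15 + 10 + 10 + 10 = 295 L.
Lower bound: ⌈295/50⌉ = 6 storage lockers.
A packing using 7 storage lockers:
  locker 1: 40 + 10 = 50
  locker 2: 40 + 10 = 50
  locker 3: 40 + 10 = 50
  locker 4: 40 = 40
  locker 5: 40 = 40
  locker 6: 35 + 15 = 50
  locker 7: 15 = 15
No arrangement into 6 storage lockers stays within capacity, so 7 is optimal.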